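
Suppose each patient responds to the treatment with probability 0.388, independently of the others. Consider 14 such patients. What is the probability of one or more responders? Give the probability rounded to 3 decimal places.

0.999

P(at least one) = 1 − P(none) = 1 − (1 − 0.388)^14
= 1 − 0.00103 = 0.99897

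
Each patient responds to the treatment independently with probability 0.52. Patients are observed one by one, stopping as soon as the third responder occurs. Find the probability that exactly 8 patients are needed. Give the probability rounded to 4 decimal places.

Y = trial on which the third success occurs; negative binomial, r=3, p=0.52.
P(Y=8) = C(7,2) · p^3 · (1−p)^5
= 21 · 0.14061 · 0.02548 = 0.075238

0.0752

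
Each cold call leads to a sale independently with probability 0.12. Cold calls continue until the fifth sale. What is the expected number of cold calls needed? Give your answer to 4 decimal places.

Y = total cold calls until the fifth success; negative binomial with r=5, p=0.12.
E[Y] = r / p = 5 / 0.12 = 41.666667

41.6667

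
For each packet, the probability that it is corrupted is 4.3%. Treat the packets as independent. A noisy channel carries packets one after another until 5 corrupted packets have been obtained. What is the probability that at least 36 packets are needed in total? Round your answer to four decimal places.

0.9837

Needing more than 35 packets ⇔ fewer than 5 successes in the first 35. With X ~ Binomial(35, 0.043), P(Y > 35) = P(X ≤ 4).
  k=0: C(35,0)·0.043^0·0.957^35 = 0.214742
  k=1: C(35,1)·0.043^1·0.957^34 = 0.337709
  k=2: C(35,2)·0.043^2·0.957^33 = 0.257957
  k=3: C(35,3)·0.043^3·0.957^32 = 0.127496
  k=4: C(35,4)·0.043^4·0.957^31 = 0.045829
P(X ≤ 4) = 0.983734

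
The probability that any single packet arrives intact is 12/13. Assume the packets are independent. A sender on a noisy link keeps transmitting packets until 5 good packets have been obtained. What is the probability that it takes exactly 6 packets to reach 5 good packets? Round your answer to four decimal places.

Y = trial on which the fifth success occurs; negative binomial, r=5, p=0.923077.
P(Y=6) = C(5,4) · p^5 · (1−p)^1
= 5 · 0.67018 · 0.076923 = 0.257760

0.2578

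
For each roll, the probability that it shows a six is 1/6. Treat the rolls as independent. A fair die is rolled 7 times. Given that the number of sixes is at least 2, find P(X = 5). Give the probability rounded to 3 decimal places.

X ~ Binomial(7, 0.166667). Want P(X=5 | X≥2) = P(X=5) / P(X≥2).
P(X=5) = C(7,5)·0.166667^5·0.833333^2 = 0.00188
P(X≥2) = 1 − 0.27908 − 0.39071 = 0.33020
Ratio = 0.00188 / 0.33020 = 0.00568

0.006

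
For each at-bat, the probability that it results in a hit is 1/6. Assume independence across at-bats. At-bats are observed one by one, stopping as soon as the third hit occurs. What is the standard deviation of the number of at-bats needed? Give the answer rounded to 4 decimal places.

9.4868

Y = total at-bats until the third success; negative binomial with r=3, p=0.166667.
SD(Y) = √[r(1−p)/p²] = √(90.000000) = 9.486833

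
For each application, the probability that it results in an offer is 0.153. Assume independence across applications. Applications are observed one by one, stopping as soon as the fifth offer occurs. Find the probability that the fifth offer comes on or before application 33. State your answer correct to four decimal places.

Finishing within 33 applications ⇔ at least 5 successes in the first 33. With X ~ Binomial(33, 0.153), P(Y ≤ 33) = 1 − P(X ≤ 4).
  k=0: C(33,0)·0.153^0·0.847^33 = 0.004170
  k=1: C(33,1)·0.153^1·0.847^32 = 0.024858
  k=2: C(33,2)·0.153^2·0.847^31 = 0.071846
  k=3: C(33,3)·0.153^3·0.847^30 = 0.134107
  k=4: C(33,4)·0.153^4·0.847^29 = 0.181685
1 − 0.416667 = 0.583333

0.5833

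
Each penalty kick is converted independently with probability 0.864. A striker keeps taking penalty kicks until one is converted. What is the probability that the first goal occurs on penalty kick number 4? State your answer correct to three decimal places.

Geometric (trials to first success), p = 0.864.
P(Y = 4) = (1−p)^3 · p = 0.0025155 · 0.864 = 0.00217

0.002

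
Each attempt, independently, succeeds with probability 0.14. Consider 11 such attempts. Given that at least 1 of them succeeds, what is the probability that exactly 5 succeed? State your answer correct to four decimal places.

X ~ Binomial(11, 0.14). Want P(X=5 | X≥1) = P(X=5) / P(X≥1).
P(X=5) = C(11,5)·0.14^5·0.86^6 = 0.010052
P(X≥1) = 1 − 0.190319 = 0.809681
Ratio = 0.010052 / 0.809681 = 0.012415

0.0124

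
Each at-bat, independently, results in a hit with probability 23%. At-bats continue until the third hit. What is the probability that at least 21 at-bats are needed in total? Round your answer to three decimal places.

0.128

Needing more than 20 at-bats ⇔ fewer than 3 successes in the first 20. With X ~ Binomial(20, 0.23), P(Y > 20) = P(X ≤ 2).
  k=0: C(20,0)·0.23^0·0.77^20 = 0.00537
  k=1: C(20,1)·0.23^1·0.77^19 = 0.03207
  k=2: C(20,2)·0.23^2·0.77^18 = 0.09100
P(X ≤ 2) = 0.12844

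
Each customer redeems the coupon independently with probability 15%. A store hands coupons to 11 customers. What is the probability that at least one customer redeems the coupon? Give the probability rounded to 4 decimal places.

0.8327

P(at least one) = 1 − P(none) = 1 − (1 − 0.15)^11
= 1 − 0.167343 = 0.832657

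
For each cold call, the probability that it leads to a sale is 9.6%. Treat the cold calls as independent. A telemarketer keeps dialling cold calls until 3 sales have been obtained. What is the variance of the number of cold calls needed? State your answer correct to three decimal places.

Y = total cold calls until the third success; negative binomial with r=3, p=0.096.
Var(Y) = r(1−p)/p² = 3·0.904 / 0.096² = 294.27083

294.271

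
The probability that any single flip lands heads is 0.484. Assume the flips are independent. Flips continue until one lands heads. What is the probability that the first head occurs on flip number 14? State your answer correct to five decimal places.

Geometric (trials to first success), p = 0.484.
P(Y = 14) = (1−p)^13 · p = 0.00018384 · 0.484 = 0.0000890

0.00009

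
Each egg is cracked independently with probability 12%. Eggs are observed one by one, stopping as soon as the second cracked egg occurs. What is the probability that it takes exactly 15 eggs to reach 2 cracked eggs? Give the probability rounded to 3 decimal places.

Y = trial on which the second success occurs; negative binomial, r=2, p=0.12.
P(Y=15) = C(14,1) · p^2 · (1−p)^13
= 14 · 0.0144 · 0.18979 = 0.03826

0.038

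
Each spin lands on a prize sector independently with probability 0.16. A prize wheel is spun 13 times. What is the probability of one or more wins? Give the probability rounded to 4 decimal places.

0.8963

P(at least one) = 1 − P(none) = 1 − (1 − 0.16)^13
= 1 − 0.103665 = 0.896335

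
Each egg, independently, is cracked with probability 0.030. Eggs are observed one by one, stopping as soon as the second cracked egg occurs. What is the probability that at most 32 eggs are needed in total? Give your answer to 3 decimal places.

0.249

Finishing within 32 eggs ⇔ at least 2 successes in the first 32. With X ~ Binomial(32, 0.03), P(Y ≤ 32) = 1 − P(X ≤ 1).
  k=0: C(32,0)·0.03^0·0.97^32 = 0.37731
  k=1: C(32,1)·0.03^1·0.97^31 = 0.37342
1 − 0.75073 = 0.24927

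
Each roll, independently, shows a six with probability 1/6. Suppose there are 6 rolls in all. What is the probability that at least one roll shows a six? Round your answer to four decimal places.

0.6651

P(at least one) = 1 − P(none) = 1 − (1 − 0.166667)^6
= 1 − 0.334898 = 0.665102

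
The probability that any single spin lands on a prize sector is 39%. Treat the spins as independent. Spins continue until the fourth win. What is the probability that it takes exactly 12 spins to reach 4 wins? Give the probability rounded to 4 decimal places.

0.0732

Y = trial on which the fourth success occurs; negative binomial, r=4, p=0.39.
P(Y=12) = C(11,3) · p^4 · (1−p)^8
= 165 · 0.023134 · 0.019171 = 0.073178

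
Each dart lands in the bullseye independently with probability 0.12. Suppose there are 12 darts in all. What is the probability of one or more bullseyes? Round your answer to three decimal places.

0.784

P(at least one) = 1 − P(none) = 1 − (1 − 0.12)^12
= 1 − 0.21567 = 0.78433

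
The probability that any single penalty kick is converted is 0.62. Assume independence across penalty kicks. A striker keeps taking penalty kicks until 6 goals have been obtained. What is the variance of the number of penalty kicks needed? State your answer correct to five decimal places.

5.93132

Y = total penalty kicks until the sixth success; negative binomial with r=6, p=0.62.
Var(Y) = r(1−p)/p² = 6·0.38 / 0.62² = 5.9313215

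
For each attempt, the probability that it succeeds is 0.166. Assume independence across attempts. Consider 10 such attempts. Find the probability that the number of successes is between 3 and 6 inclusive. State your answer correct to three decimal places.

X ~ Binomial(10, 0.166); P(3 ≤ X ≤ 6) = Σ C(10,k) p^k (1−p)^(10−k) over k:
  k=3: C(10,3)·0.166^3·0.834^7 = 0.15405
  k=4: C(10,4)·0.166^4·0.834^6 = 0.05366
  k=5: C(10,5)·0.166^5·0.834^5 = 0.01282
  k=6: C(10,6)·0.166^6·0.834^4 = 0.00213
Total = 0.22265

0.223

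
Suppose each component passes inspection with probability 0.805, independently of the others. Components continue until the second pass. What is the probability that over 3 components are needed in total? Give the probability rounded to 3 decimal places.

0.099

Needing more than 3 components ⇔ fewer than 2 successes in the first 3. With X ~ Binomial(3, 0.805), P(Y > 3) = P(X ≤ 1).
  k=0: C(3,0)·0.805^0·0.195^3 = 0.00741
  k=1: C(3,1)·0.805^1·0.195^2 = 0.09183
P(X ≤ 1) = 0.09925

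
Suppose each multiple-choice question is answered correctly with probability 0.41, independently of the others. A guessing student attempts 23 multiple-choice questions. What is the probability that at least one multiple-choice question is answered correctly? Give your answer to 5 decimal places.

0.99999

P(at least one) = 1 − P(none) = 1 − (1 − 0.41)^23
= 1 − 0.0000054 = 0.9999946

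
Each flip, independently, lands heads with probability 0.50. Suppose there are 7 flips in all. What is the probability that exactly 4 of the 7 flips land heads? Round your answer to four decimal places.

X ~ Binomial(n=7, p=0.50).
P(X=4) = C(7,4) · p^4 · (1−p)^3
= 35 · 0.0625 · 0.125 = 0.273438

0.2734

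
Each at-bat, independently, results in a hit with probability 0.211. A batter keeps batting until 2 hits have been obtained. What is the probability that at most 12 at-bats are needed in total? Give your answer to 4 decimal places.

0.7550

Finishing within 12 at-bats ⇔ at least 2 successes in the first 12. With X ~ Binomial(12, 0.211), P(Y ≤ 12) = 1 − P(X ≤ 1).
  k=0: C(12,0)·0.211^0·0.789^12 = 0.058200
  k=1: C(12,1)·0.211^1·0.789^11 = 0.186772
1 − 0.244972 = 0.755028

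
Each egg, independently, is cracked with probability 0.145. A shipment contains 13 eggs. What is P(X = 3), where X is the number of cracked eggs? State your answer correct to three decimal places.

X ~ Binomial(n=13, p=0.145).
P(X=3) = C(13,3) · p^3 · (1−p)^10
= 286 · 0.0030486 · 0.20877 = 0.18203

0.182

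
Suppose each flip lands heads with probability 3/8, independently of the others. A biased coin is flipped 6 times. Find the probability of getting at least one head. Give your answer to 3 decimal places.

0.940

P(at least one) = 1 − P(none) = 1 − (1 − 0.375)^6
= 1 − 0.05960 = 0.94040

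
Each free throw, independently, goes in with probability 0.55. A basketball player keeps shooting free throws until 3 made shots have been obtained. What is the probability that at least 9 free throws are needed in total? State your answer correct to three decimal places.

0.088

Needing more than 8 free throws ⇔ fewer than 3 successes in the first 8. With X ~ Binomial(8, 0.55), P(Y > 8) = P(X ≤ 2).
  k=0: C(8,0)·0.55^0·0.45^8 = 0.00168
  k=1: C(8,1)·0.55^1·0.45^7 = 0.01644
  k=2: C(8,2)·0.55^2·0.45^6 = 0.07033
P(X ≤ 2) = 0.08846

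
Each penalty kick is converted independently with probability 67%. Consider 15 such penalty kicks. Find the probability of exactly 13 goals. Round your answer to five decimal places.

X ~ Binomial(n=15, p=0.67).
P(X=13) = C(15,13) · p^13 · (1−p)^2
= 105 · 0.0054824 · 0.1089 = 0.0626888

0.06269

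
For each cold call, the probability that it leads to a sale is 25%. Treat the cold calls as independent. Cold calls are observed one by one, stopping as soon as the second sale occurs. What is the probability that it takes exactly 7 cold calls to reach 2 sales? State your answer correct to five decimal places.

0.08899

Y = trial on which the second success occurs; negative binomial, r=2, p=0.25.
P(Y=7) = C(6,1) · p^2 · (1−p)^5
= 6 · 0.0625 · 0.2373 = 0.0889893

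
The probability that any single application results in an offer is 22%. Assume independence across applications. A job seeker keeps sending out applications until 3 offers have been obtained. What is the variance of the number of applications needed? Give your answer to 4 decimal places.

Y = total applications until the third success; negative binomial with r=3, p=0.22.
Var(Y) = r(1−p)/p² = 3·0.78 / 0.22² = 48.347107

48.3471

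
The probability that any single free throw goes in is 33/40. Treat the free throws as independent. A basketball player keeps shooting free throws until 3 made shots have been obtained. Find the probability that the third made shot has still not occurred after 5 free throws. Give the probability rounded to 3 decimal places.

Needing more than 5 free throws ⇔ fewer than 3 successes in the first 5. With X ~ Binomial(5, 0.825), P(Y > 5) = P(X ≤ 2).
  k=0: C(5,0)·0.825^0·0.175^5 = 0.00016
  k=1: C(5,1)·0.825^1·0.175^4 = 0.00387
  k=2: C(5,2)·0.825^2·0.175^3 = 0.03648
P(X ≤ 2) = 0.04051

0.041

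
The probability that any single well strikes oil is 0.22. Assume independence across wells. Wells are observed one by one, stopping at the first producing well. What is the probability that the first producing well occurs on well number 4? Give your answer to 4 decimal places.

Geometric (trials to first success), p = 0.22.
P(Y = 4) = (1−p)^3 · p = 0.47455 · 0.22 = 0.104401

0.1044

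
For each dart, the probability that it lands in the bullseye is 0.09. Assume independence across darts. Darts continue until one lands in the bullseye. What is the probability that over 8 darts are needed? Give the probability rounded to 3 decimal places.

Y = number of darts to the first success; geometric, p = 0.09.
P(Y > 8) = P(first 8 all fail) = (1−p)^8 = 0.47025

0.470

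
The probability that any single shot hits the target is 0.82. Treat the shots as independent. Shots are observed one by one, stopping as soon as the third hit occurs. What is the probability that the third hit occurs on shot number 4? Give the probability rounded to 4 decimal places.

0.2977

Y = trial on which the third success occurs; negative binomial, r=3, p=0.82.
P(Y=4) = C(3,2) · p^3 · (1−p)^1
= 3 · 0.55137 · 0.18 = 0.297739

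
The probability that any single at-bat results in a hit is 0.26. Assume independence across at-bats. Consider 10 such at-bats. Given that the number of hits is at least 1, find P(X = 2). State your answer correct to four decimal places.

X ~ Binomial(10, 0.26). Want P(X=2 | X≥1) = P(X=2) / P(X≥1).
P(X=2) = C(10,2)·0.26^2·0.74^8 = 0.273535
P(X≥1) = 1 − 0.049240 = 0.950760
Ratio = 0.273535 / 0.950760 = 0.287701

0.2877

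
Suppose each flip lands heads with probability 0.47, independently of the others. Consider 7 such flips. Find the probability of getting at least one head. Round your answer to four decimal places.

0.9883

P(at least one) = 1 − P(none) = 1 − (1 − 0.47)^7
= 1 − 0.011747 = 0.988253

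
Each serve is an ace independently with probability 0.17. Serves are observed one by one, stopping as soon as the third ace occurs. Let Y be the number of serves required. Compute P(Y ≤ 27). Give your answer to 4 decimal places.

Finishing within 27 serves ⇔ at least 3 successes in the first 27. With X ~ Binomial(27, 0.17), P(Y ≤ 27) = 1 − P(X ≤ 2).
  k=0: C(27,0)·0.17^0·0.83^27 = 0.006533
  k=1: C(27,1)·0.17^1·0.83^26 = 0.036128
  k=2: C(27,2)·0.17^2·0.83^25 = 0.096196
1 − 0.138857 = 0.861143

0.8611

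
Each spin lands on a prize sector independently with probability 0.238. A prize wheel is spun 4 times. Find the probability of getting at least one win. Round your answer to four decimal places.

P(at least one) = 1 − P(none) = 1 − (1 − 0.238)^4
= 1 − 0.337147 = 0.662853

0.6629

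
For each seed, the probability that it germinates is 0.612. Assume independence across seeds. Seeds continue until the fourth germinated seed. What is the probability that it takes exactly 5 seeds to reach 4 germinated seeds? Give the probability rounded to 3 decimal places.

0.218

Y = trial on which the fourth success occurs; negative binomial, r=4, p=0.612.
P(Y=5) = C(4,3) · p^4 · (1−p)^1
= 4 · 0.14028 · 0.388 = 0.21772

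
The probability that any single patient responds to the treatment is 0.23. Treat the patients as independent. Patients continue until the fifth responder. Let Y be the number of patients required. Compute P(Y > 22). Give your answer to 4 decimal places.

Needing more than 22 patients ⇔ fewer than 5 successes in the first 22. With X ~ Binomial(22, 0.23), P(Y > 22) = P(X ≤ 4).
  k=0: C(22,0)·0.23^0·0.77^22 = 0.003183
  k=1: C(22,1)·0.23^1·0.77^21 = 0.020915
  k=2: C(22,2)·0.23^2·0.77^20 = 0.065597
  k=3: C(22,3)·0.23^3·0.77^19 = 0.130626
  k=4: C(22,4)·0.23^4·0.77^18 = 0.185336
P(X ≤ 4) = 0.405655

0.4057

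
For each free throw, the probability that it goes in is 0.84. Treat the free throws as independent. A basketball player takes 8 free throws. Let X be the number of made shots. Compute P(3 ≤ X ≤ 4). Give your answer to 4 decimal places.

0.0263

X ~ Binomial(8, 0.84); P(3 ≤ X ≤ 4) = Σ C(8,k) p^k (1−p)^(8−k) over k:
  k=3: C(8,3)·0.84^3·0.16^5 = 0.003480
  k=4: C(8,4)·0.84^4·0.16^4 = 0.022840
Total = 0.026320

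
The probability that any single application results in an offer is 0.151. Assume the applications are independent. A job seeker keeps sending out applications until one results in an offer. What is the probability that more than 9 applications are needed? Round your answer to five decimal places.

Y = number of applications to the first success; geometric, p = 0.151.
P(Y > 9) = P(first 9 all fail) = (1−p)^9 = 0.2291760

0.22918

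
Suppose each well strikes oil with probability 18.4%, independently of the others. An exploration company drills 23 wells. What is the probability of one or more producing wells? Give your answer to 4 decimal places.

P(at least one) = 1 − P(none) = 1 − (1 − 0.184)^23
= 1 − 0.009308 = 0.990692

0.9907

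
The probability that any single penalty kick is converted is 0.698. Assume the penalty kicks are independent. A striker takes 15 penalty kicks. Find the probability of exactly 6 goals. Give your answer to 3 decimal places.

0.012

X ~ Binomial(n=15, p=0.698).
P(X=6) = C(15,6) · p^6 · (1−p)^9
= 5005 · 0.11565 · 2.0896e-05 = 0.01209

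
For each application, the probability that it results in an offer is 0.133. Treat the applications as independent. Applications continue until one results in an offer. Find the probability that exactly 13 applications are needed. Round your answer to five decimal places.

0.02399

Geometric (trials to first success), p = 0.133.
P(Y = 13) = (1−p)^12 · p = 0.1804 · 0.133 = 0.0239928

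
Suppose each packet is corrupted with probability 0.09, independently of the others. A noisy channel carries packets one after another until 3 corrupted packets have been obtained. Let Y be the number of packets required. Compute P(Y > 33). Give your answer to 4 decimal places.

Needing more than 33 packets ⇔ fewer than 3 successes in the first 33. With X ~ Binomial(33, 0.09), P(Y > 33) = P(X ≤ 2).
  k=0: C(33,0)·0.09^0·0.91^33 = 0.044501
  k=1: C(33,1)·0.09^1·0.91^32 = 0.145238
  k=2: C(33,2)·0.09^2·0.91^31 = 0.229828
P(X ≤ 2) = 0.419566

0.4196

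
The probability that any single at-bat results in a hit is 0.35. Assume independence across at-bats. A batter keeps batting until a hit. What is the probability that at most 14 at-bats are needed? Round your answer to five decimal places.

0.99760

Y = number of at-bats to the first success; geometric, p = 0.35.
P(Y ≤ 14) = 1 − (1−p)^14 = 1 − 0.0024032 = 0.9975968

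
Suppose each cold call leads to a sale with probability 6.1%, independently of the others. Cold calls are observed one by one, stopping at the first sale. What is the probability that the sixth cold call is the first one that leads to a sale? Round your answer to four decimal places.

0.0445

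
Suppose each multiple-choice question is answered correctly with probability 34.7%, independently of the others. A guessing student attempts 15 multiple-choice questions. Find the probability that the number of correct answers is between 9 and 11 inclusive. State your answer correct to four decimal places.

0.0395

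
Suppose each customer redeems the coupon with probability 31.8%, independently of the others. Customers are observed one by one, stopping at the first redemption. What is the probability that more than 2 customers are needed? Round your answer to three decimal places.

0.465

Y = number of customers to the first success; geometric, p = 0.318.
P(Y > 2) = P(first 2 all fail) = (1−p)^2 = 0.46512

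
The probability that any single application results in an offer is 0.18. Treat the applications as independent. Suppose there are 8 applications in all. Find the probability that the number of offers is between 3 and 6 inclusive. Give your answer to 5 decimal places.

X ~ Binomial(8, 0.18); P(3 ≤ X ≤ 6) = Σ C(8,k) p^k (1−p)^(8−k) over k:
  k=3: C(8,3)·0.18^3·0.82^5 = 0.1210807
  k=4: C(8,4)·0.18^4·0.82^4 = 0.0332234
  k=5: C(8,5)·0.18^5·0.82^3 = 0.0058343
  k=6: C(8,6)·0.18^6·0.82^2 = 0.0006404
Total = 0.1607787

0.16078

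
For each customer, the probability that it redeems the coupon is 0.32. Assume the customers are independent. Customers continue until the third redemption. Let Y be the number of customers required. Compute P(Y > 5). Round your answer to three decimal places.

0.809

Needing more than 5 customers ⇔ fewer than 3 successes in the first 5. With X ~ Binomial(5, 0.32), P(Y > 5) = P(X ≤ 2).
  k=0: C(5,0)·0.32^0·0.68^5 = 0.14539
  k=1: C(5,1)·0.32^1·0.68^4 = 0.34210
  k=2: C(5,2)·0.32^2·0.68^3 = 0.32198
P(X ≤ 2) = 0.80947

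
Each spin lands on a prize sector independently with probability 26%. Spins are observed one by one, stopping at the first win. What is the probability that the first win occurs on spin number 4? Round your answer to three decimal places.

Geometric (trials to first success), p = 0.26.
P(Y = 4) = (1−p)^3 · p = 0.40522 · 0.26 = 0.10536

0.105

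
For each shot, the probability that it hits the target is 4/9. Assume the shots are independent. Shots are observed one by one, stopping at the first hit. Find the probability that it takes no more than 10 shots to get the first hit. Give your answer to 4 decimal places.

Y = number of shots to the first success; geometric, p = 0.444444.
P(Y ≤ 10) = 1 − (1−p)^10 = 1 − 0.002801 = 0.997199

0.9972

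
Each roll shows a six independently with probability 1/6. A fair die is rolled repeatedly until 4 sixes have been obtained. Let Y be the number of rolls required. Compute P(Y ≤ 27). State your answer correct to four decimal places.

0.6809

Finishing within 27 rolls ⇔ at least 4 successes in the first 27. With X ~ Binomial(27, 0.166667), P(Y ≤ 27) = 1 − P(X ≤ 3).
  k=0: C(27,0)·0.166667^0·0.833333^27 = 0.007280
  k=1: C(27,1)·0.166667^1·0.833333^26 = 0.039310
  k=2: C(27,2)·0.166667^2·0.833333^25 = 0.102205
  k=3: C(27,3)·0.166667^3·0.833333^24 = 0.170342
1 − 0.319137 = 0.680863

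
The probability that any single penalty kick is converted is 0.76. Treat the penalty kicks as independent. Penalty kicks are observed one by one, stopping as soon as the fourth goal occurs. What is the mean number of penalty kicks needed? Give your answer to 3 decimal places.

Y = total penalty kicks until the fourth success; negative binomial with r=4, p=0.76.
E[Y] = r / p = 4 / 0.76 = 5.26316

5.263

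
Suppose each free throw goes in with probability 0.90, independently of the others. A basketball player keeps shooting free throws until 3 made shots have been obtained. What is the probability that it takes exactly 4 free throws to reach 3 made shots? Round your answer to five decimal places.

0.21870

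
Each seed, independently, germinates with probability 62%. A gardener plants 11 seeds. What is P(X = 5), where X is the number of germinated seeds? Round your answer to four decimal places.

X ~ Binomial(n=11, p=0.62).
P(X=5) = C(11,5) · p^5 · (1−p)^6
= 462 · 0.091613 · 0.0030109 = 0.127439

0.1274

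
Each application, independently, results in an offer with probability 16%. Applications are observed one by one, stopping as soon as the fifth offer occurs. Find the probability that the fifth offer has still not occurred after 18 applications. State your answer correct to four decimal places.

0.8518

Needing more than 18 applications ⇔ fewer than 5 successes in the first 18. With X ~ Binomial(18, 0.16), P(Y > 18) = P(X ≤ 4).
  k=0: C(18,0)·0.16^0·0.84^18 = 0.043354
  k=1: C(18,1)·0.16^1·0.84^17 = 0.148642
  k=2: C(18,2)·0.16^2·0.84^16 = 0.240658
  k=3: C(18,3)·0.16^3·0.84^15 = 0.244478
  k=4: C(18,4)·0.16^4·0.84^14 = 0.174627
P(X ≤ 4) = 0.851758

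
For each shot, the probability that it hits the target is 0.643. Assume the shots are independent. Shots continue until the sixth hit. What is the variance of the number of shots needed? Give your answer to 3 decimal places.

Y = total shots until the sixth success; negative binomial with r=6, p=0.643.
Var(Y) = r(1−p)/p² = 6·0.357 / 0.643² = 5.18081

5.181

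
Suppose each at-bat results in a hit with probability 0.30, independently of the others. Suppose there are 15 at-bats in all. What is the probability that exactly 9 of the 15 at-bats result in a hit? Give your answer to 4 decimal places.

0.0116

X ~ Binomial(n=15, p=0.30).
P(X=9) = C(15,9) · p^9 · (1−p)^6
= 5005 · 1.9683e-05 · 0.11765 = 0.011590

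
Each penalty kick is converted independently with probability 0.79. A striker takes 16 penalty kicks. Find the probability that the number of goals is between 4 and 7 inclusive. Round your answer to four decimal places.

X ~ Binomial(16, 0.79); P(4 ≤ X ≤ 7) = Σ C(16,k) p^k (1−p)^(16−k) over k:
  k=4: C(16,4)·0.79^4·0.21^12 = 0.000005
  k=5: C(16,5)·0.79^5·0.21^11 = 0.000047
  k=6: C(16,6)·0.79^6·0.21^10 = 0.000325
  k=7: C(16,7)·0.79^7·0.21^9 = 0.001745
Total = 0.002122

0.0021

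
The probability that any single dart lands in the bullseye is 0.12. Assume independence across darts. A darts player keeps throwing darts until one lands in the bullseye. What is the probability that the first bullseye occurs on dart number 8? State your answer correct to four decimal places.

Geometric (trials to first success), p = 0.12.
P(Y = 8) = (1−p)^7 · p = 0.40868 · 0.12 = 0.049041

0.0490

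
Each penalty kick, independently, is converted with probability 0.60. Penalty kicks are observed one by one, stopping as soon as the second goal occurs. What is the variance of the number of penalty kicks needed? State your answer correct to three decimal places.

2.222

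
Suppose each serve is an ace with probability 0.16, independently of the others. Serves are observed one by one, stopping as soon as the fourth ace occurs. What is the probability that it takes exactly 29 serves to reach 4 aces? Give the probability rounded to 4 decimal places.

Y = trial on which the fourth success occurs; negative binomial, r=4, p=0.16.
P(Y=29) = C(28,3) · p^4 · (1−p)^25
= 3276 · 0.00065536 · 0.012793 = 0.027467

0.0275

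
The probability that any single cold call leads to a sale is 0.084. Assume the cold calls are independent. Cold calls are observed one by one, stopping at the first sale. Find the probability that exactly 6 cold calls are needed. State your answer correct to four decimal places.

0.0542

Geometric (trials to first success), p = 0.084.
P(Y = 6) = (1−p)^5 · p = 0.64488 · 0.084 = 0.054170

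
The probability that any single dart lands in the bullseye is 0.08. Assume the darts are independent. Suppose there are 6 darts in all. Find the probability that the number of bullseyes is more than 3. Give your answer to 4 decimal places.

0.0005

X ~ Binomial(6, 0.08); P(X ≥ 4) = Σ C(6,k) p^k (1−p)^(6−k) over k:
  k=4: C(6,4)·0.08^4·0.92^2 = 0.000520
  k=5: C(6,5)·0.08^5·0.92^1 = 0.000018
  k=6: C(6,6)·0.08^6·0.92^0 = 0.000000
Total = 0.000538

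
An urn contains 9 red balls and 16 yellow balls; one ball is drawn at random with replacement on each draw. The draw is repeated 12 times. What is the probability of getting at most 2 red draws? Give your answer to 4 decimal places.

0.1352

X ~ Binomial(12, 0.36); P(X ≤ 2) = Σ C(12,k) p^k (1−p)^(12−k) over k:
  k=0: C(12,0)·0.36^0·0.64^12 = 0.004722
  k=1: C(12,1)·0.36^1·0.64^11 = 0.031876
  k=2: C(12,2)·0.36^2·0.64^10 = 0.098616
Total = 0.135215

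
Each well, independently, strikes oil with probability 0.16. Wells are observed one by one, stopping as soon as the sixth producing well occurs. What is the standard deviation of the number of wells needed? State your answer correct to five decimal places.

Y = total wells until the sixth success; negative binomial with r=6, p=0.16.
SD(Y) = √[r(1−p)/p²] = √(196.8750000) = 14.0312152

14.03122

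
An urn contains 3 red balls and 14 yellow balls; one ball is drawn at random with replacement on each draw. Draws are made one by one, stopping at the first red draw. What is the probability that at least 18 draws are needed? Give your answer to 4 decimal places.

0.0369

Y = number of draws to the first success; geometric, p = 0.176471.
P(Y > 17) = P(first 17 all fail) = (1−p)^17 = 0.036859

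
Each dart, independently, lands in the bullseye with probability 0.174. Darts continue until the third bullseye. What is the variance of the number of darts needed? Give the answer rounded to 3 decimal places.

81.847

Y = total darts until the third success; negative binomial with r=3, p=0.174.
Var(Y) = r(1−p)/p² = 3·0.826 / 0.174² = 81.84701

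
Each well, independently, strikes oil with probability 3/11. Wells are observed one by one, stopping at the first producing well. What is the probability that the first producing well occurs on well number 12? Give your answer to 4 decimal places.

Geometric (trials to first success), p = 0.272727.
P(Y = 12) = (1−p)^11 · p = 0.030107 · 0.272727 = 0.008211

0.0082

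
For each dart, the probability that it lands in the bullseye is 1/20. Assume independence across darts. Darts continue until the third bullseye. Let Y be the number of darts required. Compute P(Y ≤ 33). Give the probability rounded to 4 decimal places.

0.2272

Finishing within 33 darts ⇔ at least 3 successes in the first 33. With X ~ Binomial(33, 0.05), P(Y ≤ 33) = 1 − P(X ≤ 2).
  k=0: C(33,0)·0.05^0·0.95^33 = 0.184026
  k=1: C(33,1)·0.05^1·0.95^32 = 0.319624
  k=2: C(33,2)·0.05^2·0.95^31 = 0.269157
1 − 0.772807 = 0.227193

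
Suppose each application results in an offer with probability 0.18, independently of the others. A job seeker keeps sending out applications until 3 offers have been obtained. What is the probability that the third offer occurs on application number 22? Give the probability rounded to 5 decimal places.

Y = trial on which the third success occurs; negative binomial, r=3, p=0.18.
P(Y=22) = C(21,2) · p^3 · (1−p)^19
= 210 · 0.005832 · 0.023039 = 0.0282163

0.02822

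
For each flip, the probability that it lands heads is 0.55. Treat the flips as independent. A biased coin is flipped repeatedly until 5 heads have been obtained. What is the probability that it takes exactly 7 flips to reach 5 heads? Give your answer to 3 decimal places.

Y = trial on which the fifth success occurs; negative binomial, r=5, p=0.55.
P(Y=7) = C(6,4) · p^5 · (1−p)^2
= 15 · 0.050328 · 0.2025 = 0.15287

0.153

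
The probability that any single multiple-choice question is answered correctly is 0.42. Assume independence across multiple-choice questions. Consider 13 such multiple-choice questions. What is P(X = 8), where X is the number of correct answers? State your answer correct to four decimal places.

X ~ Binomial(n=13, p=0.42).
P(X=8) = C(13,8) · p^8 · (1−p)^5
= 1287 · 0.00096827 · 0.065636 = 0.081792

0.0818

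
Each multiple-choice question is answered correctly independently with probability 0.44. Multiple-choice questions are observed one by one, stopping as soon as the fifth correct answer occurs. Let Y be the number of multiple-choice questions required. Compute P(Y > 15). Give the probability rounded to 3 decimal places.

0.137

Needing more than 15 multiple-choice questions ⇔ fewer than 5 successes in the first 15. With X ~ Binomial(15, 0.44), P(Y > 15) = P(X ≤ 4).
  k=0: C(15,0)·0.44^0·0.56^15 = 0.00017
  k=1: C(15,1)·0.44^1·0.56^14 = 0.00197
  k=2: C(15,2)·0.44^2·0.56^13 = 0.01083
  k=3: C(15,3)·0.44^3·0.56^12 = 0.03687
  k=4: C(15,4)·0.44^4·0.56^11 = 0.08690
P(X ≤ 4) = 0.13673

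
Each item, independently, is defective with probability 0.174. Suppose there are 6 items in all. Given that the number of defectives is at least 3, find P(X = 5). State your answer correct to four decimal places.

0.0114

X ~ Binomial(6, 0.174). Want P(X=5 | X≥3) = P(X=5) / P(X≥3).
P(X=5) = C(6,5)·0.174^5·0.826^1 = 0.000790
P(X≥3) = 1 − 0.317600 − 0.401422 − 0.211402 = 0.069576
Ratio = 0.000790 / 0.069576 = 0.011361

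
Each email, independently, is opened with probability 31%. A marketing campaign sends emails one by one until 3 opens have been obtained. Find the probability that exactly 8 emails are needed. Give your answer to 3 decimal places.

0.098

Y = trial on which the third success occurs; negative binomial, r=3, p=0.31.
P(Y=8) = C(7,2) · p^3 · (1−p)^5
= 21 · 0.029791 · 0.1564 = 0.09785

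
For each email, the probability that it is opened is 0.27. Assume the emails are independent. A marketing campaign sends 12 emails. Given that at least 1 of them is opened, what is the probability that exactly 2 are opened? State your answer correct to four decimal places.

0.2116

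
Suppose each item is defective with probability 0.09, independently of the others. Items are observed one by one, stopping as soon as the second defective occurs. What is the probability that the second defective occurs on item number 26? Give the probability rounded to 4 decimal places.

0.0211

Y = trial on which the second success occurs; negative binomial, r=2, p=0.09.
P(Y=26) = C(25,1) · p^2 · (1−p)^24
= 25 · 0.0081 · 0.10399 = 0.021058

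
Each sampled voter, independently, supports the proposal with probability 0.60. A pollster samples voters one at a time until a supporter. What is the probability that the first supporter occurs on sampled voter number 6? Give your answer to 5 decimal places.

0.00614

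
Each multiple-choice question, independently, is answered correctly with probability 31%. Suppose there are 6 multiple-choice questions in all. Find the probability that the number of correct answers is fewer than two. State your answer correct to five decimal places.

0.39883

X ~ Binomial(6, 0.31); P(X ≤ 1) = Σ C(6,k) p^k (1−p)^(6−k) over k:
  k=0: C(6,0)·0.31^0·0.69^6 = 0.1079182
  k=1: C(6,1)·0.31^1·0.69^5 = 0.2909098
Total = 0.3988280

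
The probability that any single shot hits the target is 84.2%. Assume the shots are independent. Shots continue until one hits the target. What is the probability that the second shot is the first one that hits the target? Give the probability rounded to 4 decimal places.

0.1330

Geometric (trials to first success), p = 0.842.
P(Y = 2) = (1−p)^1 · p = 0.158 · 0.842 = 0.133036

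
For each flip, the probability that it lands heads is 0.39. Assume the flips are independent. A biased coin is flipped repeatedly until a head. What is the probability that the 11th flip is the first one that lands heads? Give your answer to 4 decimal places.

Geometric (trials to first success), p = 0.39.
P(Y = 11) = (1−p)^10 · p = 0.0071334 · 0.39 = 0.002782

0.0028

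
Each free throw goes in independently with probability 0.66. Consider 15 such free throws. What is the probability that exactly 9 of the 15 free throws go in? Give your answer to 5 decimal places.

X ~ Binomial(n=15, p=0.66).
P(X=9) = C(15,9) · p^9 · (1−p)^6
= 5005 · 0.023763 · 0.0015448 = 0.1837270

0.18373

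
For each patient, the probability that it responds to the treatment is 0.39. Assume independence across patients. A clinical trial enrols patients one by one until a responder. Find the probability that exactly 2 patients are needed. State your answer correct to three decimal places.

Geometric (trials to first success), p = 0.39.
P(Y = 2) = (1−p)^1 · p = 0.61 · 0.39 = 0.23790

0.238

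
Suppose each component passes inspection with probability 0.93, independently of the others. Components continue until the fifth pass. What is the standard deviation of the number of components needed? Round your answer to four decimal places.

0.6361

Y = total components until the fifth success; negative binomial with r=5, p=0.93.
SD(Y) = √[r(1−p)/p²] = √(0.404671) = 0.636138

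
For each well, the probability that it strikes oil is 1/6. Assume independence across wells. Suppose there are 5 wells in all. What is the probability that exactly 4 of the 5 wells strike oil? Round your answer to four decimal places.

X ~ Binomial(n=5, p=0.166667).
P(X=4) = C(5,4) · p^4 · (1−p)^1
= 5 · 0.0007716 · 0.83333 = 0.003215

0.0032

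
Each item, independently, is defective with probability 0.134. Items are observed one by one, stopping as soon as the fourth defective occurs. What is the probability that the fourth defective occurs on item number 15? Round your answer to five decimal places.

0.02411

Y = trial on which the fourth success occurs; negative binomial, r=4, p=0.134.
P(Y=15) = C(14,3) · p^4 · (1−p)^11
= 364 · 0.00032242 · 0.20545 = 0.0241111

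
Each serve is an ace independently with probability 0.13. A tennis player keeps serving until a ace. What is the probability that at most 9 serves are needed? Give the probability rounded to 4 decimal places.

0.7145

Y = number of serves to the first success; geometric, p = 0.13.
P(Y ≤ 9) = 1 − (1−p)^9 = 1 − 0.285544 = 0.714456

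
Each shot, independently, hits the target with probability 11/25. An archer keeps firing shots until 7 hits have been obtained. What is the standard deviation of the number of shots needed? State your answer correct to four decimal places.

4.4998

Y = total shots until the seventh success; negative binomial with r=7, p=0.44.
SD(Y) = √[r(1−p)/p²] = √(20.247934) = 4.499770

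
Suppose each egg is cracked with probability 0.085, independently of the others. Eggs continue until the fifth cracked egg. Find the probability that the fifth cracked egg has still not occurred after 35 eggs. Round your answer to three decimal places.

0.827

Needing more than 35 eggs ⇔ fewer than 5 successes in the first 35. With X ~ Binomial(35, 0.085), P(Y > 35) = P(X ≤ 4).
  k=0: C(35,0)·0.085^0·0.915^35 = 0.04464
  k=1: C(35,1)·0.085^1·0.915^34 = 0.14515
  k=2: C(35,2)·0.085^2·0.915^33 = 0.22922
  k=3: C(35,3)·0.085^3·0.915^32 = 0.23423
  k=4: C(35,4)·0.085^4·0.915^31 = 0.17407
P(X ≤ 4) = 0.82731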